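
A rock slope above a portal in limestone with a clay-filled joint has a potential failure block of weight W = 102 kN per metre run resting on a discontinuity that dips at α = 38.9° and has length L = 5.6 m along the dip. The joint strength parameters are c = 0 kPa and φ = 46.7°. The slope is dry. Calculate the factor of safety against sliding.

Resolving the block weight along and normal to the plane and applying the Mohr–Coulomb strength on the joint:
N' = W cosα = 102·cos38.9° = 79.4 kN/m
Driving force T = W sinα = 102·sin38.9° = 64.1 kN/m
Resisting force R = c·L + N'·tanφ = 0·5.6 + 79.4·tan46.7° = 0.0 + 84.2 = 84.2 kN/m
FS = R / T = 84.2 / 64.1 = 1.315

FS = 1.32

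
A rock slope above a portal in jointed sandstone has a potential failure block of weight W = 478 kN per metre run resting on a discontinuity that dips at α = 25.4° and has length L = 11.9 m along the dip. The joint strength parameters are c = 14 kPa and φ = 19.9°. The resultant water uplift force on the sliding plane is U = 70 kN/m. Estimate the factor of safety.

Resolving the block weight along and normal to the plane and applying the Mohr–Coulomb strength on the joint:
N' = W cosα − U = 478·cos25.4° − 70 = 361.8 kN/m
Driving force T = W sinα = 478·sin25.4° = 205.0 kN/m
Resisting force R = c·L + N'·tanφ = 14·11.9 + 361.8·tan19.9° = 166.6 + 131.0 = 297.6 kN/m
FS = R / T = 297.6 / 205.0 = 1.451

FS = 1.45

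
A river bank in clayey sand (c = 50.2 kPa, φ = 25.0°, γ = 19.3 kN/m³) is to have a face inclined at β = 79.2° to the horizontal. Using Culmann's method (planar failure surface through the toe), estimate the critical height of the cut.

Culmann's analysis gives the critical failure plane at α_cr = (β + φ)/2 = (79.2 + 25.0)/2 = 52.1°, and the critical height
H_c = (4c/γ) · sinβ cosφ / [1 − cos(β − φ)]
    = (4·50.2/19.3) · sin79.2°·cos25.0° / [1 − cos(54.2°)]
    = 10.404 · 0.9823·0.9063 / [1 − 0.5850]
    = 10.404 · 0.8903 / 0.4150
    = 22.32 m

H_c = 22.32 m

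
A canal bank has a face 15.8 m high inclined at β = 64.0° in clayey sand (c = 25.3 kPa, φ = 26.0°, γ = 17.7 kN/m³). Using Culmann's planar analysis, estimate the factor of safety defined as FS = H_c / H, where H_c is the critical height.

FS = 1.38

H_c = (4c/γ) · sinβ cosφ / [1 − cos(β − φ)]
    = (4·25.3/17.7) · sin64.0°·cos26.0° / [1 − cos38.0°]
    = 5.718 · 0.8078 / 0.2120 = 21.79 m
FS = H_c / H = 21.79 / 15.8 = 1.379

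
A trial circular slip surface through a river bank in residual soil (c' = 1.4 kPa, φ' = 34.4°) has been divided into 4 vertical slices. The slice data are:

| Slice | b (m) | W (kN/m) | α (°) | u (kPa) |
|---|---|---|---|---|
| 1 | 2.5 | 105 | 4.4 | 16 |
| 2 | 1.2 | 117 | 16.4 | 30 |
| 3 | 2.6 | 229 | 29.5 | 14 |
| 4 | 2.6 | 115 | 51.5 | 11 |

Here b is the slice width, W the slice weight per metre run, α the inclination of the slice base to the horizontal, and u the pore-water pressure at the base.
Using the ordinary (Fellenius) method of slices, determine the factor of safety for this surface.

FS = 0.97

Ordinary method of slices: FS = Σ[c'·Δl_i + (W_i cosα_i − u_i·Δl_i)·tanφ'] / Σ W_i sinα_i, with Δl_i = b_i / cosα_i.
Slice 1: Δl = 2.5/cos4.4° = 2.507 m; N'_1 = 105·cos4.4° − 16·2.507 = 64.6; c'Δl = 3.51; W sinα = 8.1
Slice 2: Δl = 1.2/cos16.4° = 1.251 m; N'_2 = 117·cos16.4° − 30·1.251 = 74.7; c'Δl = 1.75; W sinα = 33.0
Slice 3: Δl = 2.6/cos29.5° = 2.987 m; N'_3 = 229·cos29.5° − 14·2.987 = 157.5; c'Δl = 4.18; W sinα = 112.8
Slice 4: Δl = 2.6/cos51.5° = 4.177 m; N'_4 = 115·cos51.5° − 11·4.177 = 25.6; c'Δl = 5.85; W sinα = 90.0
Σc'Δl = 15.3 kN/m; ΣN' = 322.4 kN/m; ΣW sinα = 243.9 kN/m
Resisting = 15.3 + 322.4·tan34.4° = 15.3 + 220.8 = 236.1 kN/m
FS = 236.1 / 243.9 = 0.968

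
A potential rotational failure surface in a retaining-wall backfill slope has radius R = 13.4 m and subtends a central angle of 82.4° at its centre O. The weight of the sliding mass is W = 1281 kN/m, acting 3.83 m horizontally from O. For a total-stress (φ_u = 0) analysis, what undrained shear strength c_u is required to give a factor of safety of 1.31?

FS = c_u·L_a·R / (W·d), so c_u = FS·W·d / (L_a·R).
Arc length L_a = R·θ = 13.4·(82.4°·π/180) = 13.4·1.4382 = 19.27 m
c_u = 1.31·1281·3.83 / (19.27·13.4) = 6427.2 / 258.23 = 24.89 kPa

c_u = 24.9 kPa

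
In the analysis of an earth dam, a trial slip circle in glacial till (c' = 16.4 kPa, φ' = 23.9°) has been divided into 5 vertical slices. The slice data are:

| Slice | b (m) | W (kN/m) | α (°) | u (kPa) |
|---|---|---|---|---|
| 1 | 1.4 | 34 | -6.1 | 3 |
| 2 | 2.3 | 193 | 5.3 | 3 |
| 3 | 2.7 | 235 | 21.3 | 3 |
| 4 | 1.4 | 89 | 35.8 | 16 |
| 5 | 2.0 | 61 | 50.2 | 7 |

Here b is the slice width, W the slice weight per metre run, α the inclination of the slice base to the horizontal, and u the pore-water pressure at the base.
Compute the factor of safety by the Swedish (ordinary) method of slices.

Ordinary method of slices: FS = Σ[c'·Δl_i + (W_i cosα_i − u_i·Δl_i)·tanφ'] / Σ W_i sinα_i, with Δl_i = b_i / cosα_i.
Slice 1: Δl = 1.4/cos(-6.1°) = 1.408 m; N'_1 = 34·cos(-6.1°) − 3·1.408 = 29.6; c'Δl = 23.09; W sinα = -3.6
Slice 2: Δl = 2.3/cos5.3° = 2.310 m; N'_2 = 193·cos5.3° − 3·2.310 = 185.2; c'Δl = 37.88; W sinα = 17.8
Slice 3: Δl = 2.7/cos21.3° = 2.898 m; N'_3 = 235·cos21.3° − 3·2.898 = 210.3; c'Δl = 47.53; W sinα = 85.4
Slice 4: Δl = 1.4/cos35.8° = 1.726 m; N'_4 = 89·cos35.8° − 16·1.726 = 44.6; c'Δl = 28.31; W sinα = 52.1
Slice 5: Δl = 2.0/cos50.2° = 3.124 m; N'_5 = 61·cos50.2° − 7·3.124 = 17.2; c'Δl = 51.24; W sinα = 46.9
Σc'Δl = 188.0 kN/m; ΣN' = 486.8 kN/m; ΣW sinα = 198.5 kN/m
Resisting = 188.0 + 486.8·tan23.9° = 188.0 + 215.7 = 403.8 kN/m
FS = 403.8 / 198.5 = 2.034

FS = 2.03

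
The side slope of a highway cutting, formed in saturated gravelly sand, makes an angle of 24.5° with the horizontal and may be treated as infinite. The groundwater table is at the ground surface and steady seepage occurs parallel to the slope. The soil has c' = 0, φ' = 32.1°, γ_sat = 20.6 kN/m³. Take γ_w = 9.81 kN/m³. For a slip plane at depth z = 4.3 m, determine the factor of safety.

With seepage parallel to the slope and the water table at the surface, the effective normal stress on the slip plane uses the buoyant unit weight γ' = γ_sat − γ_w while the driving shear stress uses γ_sat:
FS = [c' + γ' z cos²β tanφ'] / [γ_sat z sinβ cosβ]
(For c' = 0 this reduces to FS = (γ'/γ_sat)·tanφ'/tanβ.)
γ' = 20.6 − 9.81 = 10.79 kN/m³
Numerator = 0.0 + 10.79·4.3·cos²24.5°·tan32.1° = 0.0 + 10.79·4.3·0.8280·0.6273 = 24.100 kPa
Denominator = 20.6·4.3·sin24.5°·cos24.5° = 20.6·4.3·0.4147·0.9100 = 33.426 kPa
FS = 24.100 / 33.426 = 0.721

FS = 0.72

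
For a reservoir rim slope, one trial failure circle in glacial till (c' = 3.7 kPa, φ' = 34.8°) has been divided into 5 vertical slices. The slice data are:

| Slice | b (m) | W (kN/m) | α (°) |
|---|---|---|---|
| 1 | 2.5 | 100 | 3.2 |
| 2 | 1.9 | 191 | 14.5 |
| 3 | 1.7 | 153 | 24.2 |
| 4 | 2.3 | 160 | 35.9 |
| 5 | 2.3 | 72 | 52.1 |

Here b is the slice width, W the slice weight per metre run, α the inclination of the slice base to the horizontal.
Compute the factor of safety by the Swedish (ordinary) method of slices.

Ordinary method of slices: FS = Σ[c'·Δl_i + (W_i cosα_i)·tanφ'] / Σ W_i sinα_i, with Δl_i = b_i / cosα_i.
Slice 1: Δl = 2.5/cos3.2° = 2.504 m; N'_1 = 100·cos3.2° = 99.8; c'Δl = 9.26; W sinα = 5.6
Slice 2: Δl = 1.9/cos14.5° = 1.963 m; N'_2 = 191·cos14.5° = 184.9; c'Δl = 7.26; W sinα = 47.8
Slice 3: Δl = 1.7/cos24.2° = 1.864 m; N'_3 = 153·cos24.2° = 139.6; c'Δl = 6.90; W sinα = 62.7
Slice 4: Δl = 2.3/cos35.9° = 2.839 m; N'_4 = 160·cos35.9° = 129.6; c'Δl = 10.51; W sinα = 93.8
Slice 5: Δl = 2.3/cos52.1° = 3.744 m; N'_5 = 72·cos52.1° = 44.2; c'Δl = 13.85; W sinα = 56.8
Σc'Δl = 47.8 kN/m; ΣN' = 598.1 kN/m; ΣW sinα = 266.8 kN/m
Resisting = 47.8 + 598.1·tan34.8° = 47.8 + 415.7 = 463.5 kN/m
FS = 463.5 / 266.8 = 1.738

FS = 1.74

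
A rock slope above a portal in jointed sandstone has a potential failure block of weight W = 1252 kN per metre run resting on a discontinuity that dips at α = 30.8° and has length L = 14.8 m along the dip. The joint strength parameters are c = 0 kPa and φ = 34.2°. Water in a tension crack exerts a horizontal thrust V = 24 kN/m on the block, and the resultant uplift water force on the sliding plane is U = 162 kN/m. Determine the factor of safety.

Resolving the block weight along and normal to the plane and applying the Mohr–Coulomb strength on the joint:
N' = W cosα − U − V sinα = 1252·cos30.8° − 162 − 24·sin30.8° = 901.1 kN/m
Driving force T = W sinα + V cosα = 1252·sin30.8° + 24·cos30.8° = 661.7 kN/m
Resisting force R = c·L + N'·tanφ = 0·14.8 + 901.1·tan34.2° = 0.0 + 612.4 = 612.4 kN/m
FS = R / T = 612.4 / 661.7 = 0.926

FS = 0.93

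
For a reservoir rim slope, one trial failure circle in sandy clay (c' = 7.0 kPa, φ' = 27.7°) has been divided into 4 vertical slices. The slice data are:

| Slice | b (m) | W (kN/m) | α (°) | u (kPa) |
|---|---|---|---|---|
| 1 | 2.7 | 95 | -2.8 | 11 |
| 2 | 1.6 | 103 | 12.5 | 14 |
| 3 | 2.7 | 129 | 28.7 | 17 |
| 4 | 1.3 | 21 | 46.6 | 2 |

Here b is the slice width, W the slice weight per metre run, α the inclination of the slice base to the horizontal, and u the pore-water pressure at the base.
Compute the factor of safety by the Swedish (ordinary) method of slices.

FS = 1.87

Ordinary method of slices: FS = Σ[c'·Δl_i + (W_i cosα_i − u_i·Δl_i)·tanφ'] / Σ W_i sinα_i, with Δl_i = b_i / cosα_i.
Slice 1: Δl = 2.7/cos(-2.8°) = 2.703 m; N'_1 = 95·cos(-2.8°) − 11·2.703 = 65.2; c'Δl = 18.92; W sinα = -4.6
Slice 2: Δl = 1.6/cos12.5° = 1.639 m; N'_2 = 103·cos12.5° − 14·1.639 = 77.6; c'Δl = 11.47; W sinα = 22.3
Slice 3: Δl = 2.7/cos28.7° = 3.078 m; N'_3 = 129·cos28.7° − 17·3.078 = 60.8; c'Δl = 21.55; W sinα = 61.9
Slice 4: Δl = 1.3/cos46.6° = 1.892 m; N'_4 = 21·cos46.6° − 2·1.892 = 10.6; c'Δl = 13.24; W sinα = 15.3
Σc'Δl = 65.2 kN/m; ΣN' = 214.2 kN/m; ΣW sinα = 94.9 kN/m
Resisting = 65.2 + 214.2·tan27.7° = 65.2 + 112.5 = 177.7 kN/m
FS = 177.7 / 94.9 = 1.873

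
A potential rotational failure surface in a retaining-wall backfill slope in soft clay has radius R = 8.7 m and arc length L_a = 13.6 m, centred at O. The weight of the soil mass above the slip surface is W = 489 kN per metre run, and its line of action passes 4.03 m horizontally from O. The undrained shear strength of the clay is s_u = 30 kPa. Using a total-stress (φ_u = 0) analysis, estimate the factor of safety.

Taking moments about the centre O, the resisting moment is provided by the undrained shear strength acting along the arc:
M_R = s_u·L_a·R = 30·13.60·8.7 = 3549.6 kN·m/m
M_D = W·d = 489·4.03 = 1970.7 kN·m/m
FS = M_R / M_D = 3549.6 / 1970.7 = 1.801

FS = 1.80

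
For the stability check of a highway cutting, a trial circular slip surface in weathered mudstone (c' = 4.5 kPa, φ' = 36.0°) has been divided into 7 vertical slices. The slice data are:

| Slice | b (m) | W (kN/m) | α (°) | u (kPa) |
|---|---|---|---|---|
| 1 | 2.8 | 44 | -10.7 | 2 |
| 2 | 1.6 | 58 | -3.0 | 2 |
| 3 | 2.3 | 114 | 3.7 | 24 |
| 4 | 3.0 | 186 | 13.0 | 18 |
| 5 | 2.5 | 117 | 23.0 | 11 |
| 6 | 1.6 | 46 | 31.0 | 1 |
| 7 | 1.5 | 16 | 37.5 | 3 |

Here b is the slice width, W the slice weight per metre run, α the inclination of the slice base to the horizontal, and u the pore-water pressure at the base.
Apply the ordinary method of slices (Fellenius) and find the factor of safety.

FS = 3.10

Ordinary method of slices: FS = Σ[c'·Δl_i + (W_i cosα_i − u_i·Δl_i)·tanφ'] / Σ W_i sinα_i, with Δl_i = b_i / cosα_i.
Slice 1: Δl = 2.8/cos(-10.7°) = 2.850 m; N'_1 = 44·cos(-10.7°) − 2·2.850 = 37.5; c'Δl = 12.82; W sinα = -8.2
Slice 2: Δl = 1.6/cos(-3.0°) = 1.602 m; N'_2 = 58·cos(-3.0°) − 2·1.602 = 54.7; c'Δl = 7.21; W sinα = -3.0
Slice 3: Δl = 2.3/cos3.7° = 2.305 m; N'_3 = 114·cos3.7° − 24·2.305 = 58.4; c'Δl = 10.37; W sinα = 7.4
Slice 4: Δl = 3.0/cos13.0° = 3.079 m; N'_4 = 186·cos13.0° − 18·3.079 = 125.8; c'Δl = 13.86; W sinα = 41.8
Slice 5: Δl = 2.5/cos23.0° = 2.716 m; N'_5 = 117·cos23.0° − 11·2.716 = 77.8; c'Δl = 12.22; W sinα = 45.7
Slice 6: Δl = 1.6/cos31.0° = 1.867 m; N'_6 = 46·cos31.0° − 1·1.867 = 37.6; c'Δl = 8.40; W sinα = 23.7
Slice 7: Δl = 1.5/cos37.5° = 1.891 m; N'_7 = 16·cos37.5° − 3·1.891 = 7.0; c'Δl = 8.51; W sinα = 9.7
Σc'Δl = 73.4 kN/m; ΣN' = 398.9 kN/m; ΣW sinα = 117.1 kN/m
Resisting = 73.4 + 398.9·tan36.0° = 73.4 + 289.8 = 363.2 kN/m
FS = 363.2 / 117.1 = 3.101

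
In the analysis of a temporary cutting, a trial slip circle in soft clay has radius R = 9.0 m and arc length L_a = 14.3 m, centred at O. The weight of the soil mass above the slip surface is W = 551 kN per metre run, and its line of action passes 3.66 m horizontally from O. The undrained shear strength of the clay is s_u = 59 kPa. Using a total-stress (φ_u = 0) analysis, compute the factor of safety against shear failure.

Taking moments about the centre O, the resisting moment is provided by the undrained shear strength acting along the arc:
M_R = s_u·L_a·R = 59·14.30·9.0 = 7593.3 kN·m/m
M_D = W·d = 551·3.66 = 2016.7 kN·m/m
FS = M_R / M_D = 7593.3 / 2016.7 = 3.765

FS = 3.77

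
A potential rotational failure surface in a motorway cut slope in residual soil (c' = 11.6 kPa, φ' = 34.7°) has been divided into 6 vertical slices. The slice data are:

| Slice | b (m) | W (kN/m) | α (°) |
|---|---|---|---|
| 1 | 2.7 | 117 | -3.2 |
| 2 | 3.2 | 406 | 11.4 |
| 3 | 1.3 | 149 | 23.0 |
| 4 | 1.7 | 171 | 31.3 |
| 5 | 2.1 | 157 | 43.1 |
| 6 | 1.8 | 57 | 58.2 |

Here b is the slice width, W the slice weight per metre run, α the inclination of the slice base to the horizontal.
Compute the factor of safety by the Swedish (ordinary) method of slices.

FS = 2.22

Ordinary method of slices: FS = Σ[c'·Δl_i + (W_i cosα_i)·tanφ'] / Σ W_i sinα_i, with Δl_i = b_i / cosα_i.
Slice 1: Δl = 2.7/cos(-3.2°) = 2.704 m; N'_1 = 117·cos(-3.2°) = 116.8; c'Δl = 31.37; W sinα = -6.5
Slice 2: Δl = 3.2/cos11.4° = 3.264 m; N'_2 = 406·cos11.4° = 398.0; c'Δl = 37.87; W sinα = 80.2
Slice 3: Δl = 1.3/cos23.0° = 1.412 m; N'_3 = 149·cos23.0° = 137.2; c'Δl = 16.38; W sinα = 58.2
Slice 4: Δl = 1.7/cos31.3° = 1.990 m; N'_4 = 171·cos31.3° = 146.1; c'Δl = 23.08; W sinα = 88.8
Slice 5: Δl = 2.1/cos43.1° = 2.876 m; N'_5 = 157·cos43.1° = 114.6; c'Δl = 33.36; W sinα = 107.3
Slice 6: Δl = 1.8/cos58.2° = 3.416 m; N'_6 = 57·cos58.2° = 30.0; c'Δl = 39.62; W sinα = 48.4
Σc'Δl = 181.7 kN/m; ΣN' = 942.7 kN/m; ΣW sinα = 376.5 kN/m
Resisting = 181.7 + 942.7·tan34.7° = 181.7 + 652.8 = 834.5 kN/m
FS = 834.5 / 376.5 = 2.216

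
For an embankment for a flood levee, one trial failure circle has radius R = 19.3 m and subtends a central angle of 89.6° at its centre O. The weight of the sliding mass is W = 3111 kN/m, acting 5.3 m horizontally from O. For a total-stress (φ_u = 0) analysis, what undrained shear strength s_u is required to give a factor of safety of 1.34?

s_u = 37.9 kPa

FS = s_u·L_a·R / (W·d), so s_u = FS·W·d / (L_a·R).
Arc length L_a = R·θ = 19.3·(89.6°·π/180) = 19.3·1.5638 = 30.18 m
s_u = 1.34·3111·5.3 / (30.18·19.3) = 22094.3 / 582.51 = 37.93 kPa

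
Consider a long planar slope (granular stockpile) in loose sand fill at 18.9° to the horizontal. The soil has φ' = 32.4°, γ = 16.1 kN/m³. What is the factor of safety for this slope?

FS = 1.85

For a dry cohesionless infinite slope the factor of safety is FS = tanφ' / tanβ.
FS = tan32.4° / tan18.9° = 0.6346 / 0.3424 = 1.854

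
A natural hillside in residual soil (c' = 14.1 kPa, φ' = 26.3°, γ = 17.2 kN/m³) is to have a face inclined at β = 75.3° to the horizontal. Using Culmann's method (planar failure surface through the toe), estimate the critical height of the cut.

Culmann's analysis gives the critical failure plane at α_cr = (β + φ')/2 = (75.3 + 26.3)/2 = 50.8°, and the critical height
H_c = (4c'/γ) · sinβ cosφ' / [1 − cos(β − φ')]
    = (4·14.1/17.2) · sin75.3°·cos26.3° / [1 − cos(49.0°)]
    = 3.279 · 0.9673·0.8965 / [1 − 0.6561]
    = 3.279 · 0.8671 / 0.3439
    = 8.27 m

H_c = 8.27 m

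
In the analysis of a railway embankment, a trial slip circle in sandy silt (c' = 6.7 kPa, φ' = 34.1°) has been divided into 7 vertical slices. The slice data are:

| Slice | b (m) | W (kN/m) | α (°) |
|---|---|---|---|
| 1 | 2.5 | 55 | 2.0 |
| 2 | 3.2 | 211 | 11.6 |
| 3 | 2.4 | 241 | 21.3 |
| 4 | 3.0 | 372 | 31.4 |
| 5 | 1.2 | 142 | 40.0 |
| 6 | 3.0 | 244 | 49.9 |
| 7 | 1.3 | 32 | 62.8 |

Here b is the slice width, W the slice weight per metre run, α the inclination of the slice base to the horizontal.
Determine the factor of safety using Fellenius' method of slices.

Ordinary method of slices: FS = Σ[c'·Δl_i + (W_i cosα_i)·tanφ'] / Σ W_i sinα_i, with Δl_i = b_i / cosα_i.
Slice 1: Δl = 2.5/cos2.0° = 2.502 m; N'_1 = 55·cos2.0° = 55.0; c'Δl = 16.76; W sinα = 1.9
Slice 2: Δl = 3.2/cos11.6° = 3.267 m; N'_2 = 211·cos11.6° = 206.7; c'Δl = 21.89; W sinα = 42.4
Slice 3: Δl = 2.4/cos21.3° = 2.576 m; N'_3 = 241·cos21.3° = 224.5; c'Δl = 17.26; W sinα = 87.5
Slice 4: Δl = 3.0/cos31.4° = 3.515 m; N'_4 = 372·cos31.4° = 317.5; c'Δl = 23.55; W sinα = 193.8
Slice 5: Δl = 1.2/cos40.0° = 1.566 m; N'_5 = 142·cos40.0° = 108.8; c'Δl = 10.50; W sinα = 91.3
Slice 6: Δl = 3.0/cos49.9° = 4.657 m; N'_6 = 244·cos49.9° = 157.2; c'Δl = 31.21; W sinα = 186.6
Slice 7: Δl = 1.3/cos62.8° = 2.844 m; N'_7 = 32·cos62.8° = 14.6; c'Δl = 19.05; W sinα = 28.5
Σc'Δl = 140.2 kN/m; ΣN' = 1084.3 kN/m; ΣW sinα = 632.1 kN/m
Resisting = 140.2 + 1084.3·tan34.1° = 140.2 + 734.1 = 874.3 kN/m
FS = 874.3 / 632.1 = 1.383

FS = 1.38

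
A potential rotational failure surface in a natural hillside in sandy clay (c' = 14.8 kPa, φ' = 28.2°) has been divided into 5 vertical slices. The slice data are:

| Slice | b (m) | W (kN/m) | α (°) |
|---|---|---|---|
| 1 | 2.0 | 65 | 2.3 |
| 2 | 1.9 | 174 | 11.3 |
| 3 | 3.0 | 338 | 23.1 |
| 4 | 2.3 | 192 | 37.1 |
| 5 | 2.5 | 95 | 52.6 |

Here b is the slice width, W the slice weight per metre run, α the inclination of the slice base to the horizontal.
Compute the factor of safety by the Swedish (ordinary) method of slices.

Ordinary method of slices: FS = Σ[c'·Δl_i + (W_i cosα_i)·tanφ'] / Σ W_i sinα_i, with Δl_i = b_i / cosα_i.
Slice 1: Δl = 2.0/cos2.3° = 2.002 m; N'_1 = 65·cos2.3° = 64.9; c'Δl = 29.62; W sinα = 2.6
Slice 2: Δl = 1.9/cos11.3° = 1.938 m; N'_2 = 174·cos11.3° = 170.6; c'Δl = 28.68; W sinα = 34.1
Slice 3: Δl = 3.0/cos23.1° = 3.262 m; N'_3 = 338·cos23.1° = 310.9; c'Δl = 48.27; W sinα = 132.6
Slice 4: Δl = 2.3/cos37.1° = 2.884 m; N'_4 = 192·cos37.1° = 153.1; c'Δl = 42.68; W sinα = 115.8
Slice 5: Δl = 2.5/cos52.6° = 4.116 m; N'_5 = 95·cos52.6° = 57.7; c'Δl = 60.92; W sinα = 75.5
Σc'Δl = 210.2 kN/m; ΣN' = 757.3 kN/m; ΣW sinα = 360.6 kN/m
Resisting = 210.2 + 757.3·tan28.2° = 210.2 + 406.1 = 616.2 kN/m
FS = 616.2 / 360.6 = 1.709

FS = 1.71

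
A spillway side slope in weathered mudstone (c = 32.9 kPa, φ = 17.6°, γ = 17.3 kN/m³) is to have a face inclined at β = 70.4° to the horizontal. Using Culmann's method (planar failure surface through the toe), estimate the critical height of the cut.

Culmann's analysis gives the critical failure plane at α_cr = (β + φ)/2 = (70.4 + 17.6)/2 = 44.0°, and the critical height
H_c = (4c/γ) · sinβ cosφ / [1 − cos(β − φ)]
    = (4·32.9/17.3) · sin70.4°·cos17.6° / [1 − cos(52.8°)]
    = 7.607 · 0.9421·0.9532 / [1 − 0.6046]
    = 7.607 · 0.8980 / 0.3954
    = 17.28 m

H_c = 17.28 m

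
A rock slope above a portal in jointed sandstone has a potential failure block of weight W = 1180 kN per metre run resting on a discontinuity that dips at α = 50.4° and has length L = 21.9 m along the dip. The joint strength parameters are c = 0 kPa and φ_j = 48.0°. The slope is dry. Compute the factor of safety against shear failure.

FS = 0.92

Resolving the block weight along and normal to the plane and applying the Mohr–Coulomb strength on the joint:
N' = W cosα = 1180·cos50.4° = 752.2 kN/m
Driving force T = W sinα = 1180·sin50.4° = 909.2 kN/m
Resisting force R = c·L + N'·tanφ_j = 0·21.9 + 752.2·tan48.0° = 0.0 + 835.4 = 835.4 kN/m
FS = R / T = 835.4 / 909.2 = 0.919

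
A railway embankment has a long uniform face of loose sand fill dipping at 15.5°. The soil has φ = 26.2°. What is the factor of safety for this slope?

FS = 1.77

For a dry cohesionless infinite slope the factor of safety is FS = tanφ / tanβ.
FS = tan26.2° / tan15.5° = 0.4921 / 0.2773 = 1.774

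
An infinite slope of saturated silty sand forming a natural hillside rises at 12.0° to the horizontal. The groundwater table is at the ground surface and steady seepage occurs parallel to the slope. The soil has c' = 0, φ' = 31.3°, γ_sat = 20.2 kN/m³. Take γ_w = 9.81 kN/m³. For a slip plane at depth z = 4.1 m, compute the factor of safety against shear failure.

FS = 1.47

With seepage parallel to the slope and the water table at the surface, the effective normal stress on the slip plane uses the buoyant unit weight γ' = γ_sat − γ_w while the driving shear stress uses γ_sat:
FS = [c' + γ' z cos²β tanφ'] / [γ_sat z sinβ cosβ]
(For c' = 0 this reduces to FS = (γ'/γ_sat)·tanφ'/tanβ.)
γ' = 20.2 − 9.81 = 10.39 kN/m³
Numerator = 0.0 + 10.39·4.1·cos²12.0°·tan31.3° = 0.0 + 10.39·4.1·0.9568·0.6080 = 24.781 kPa
Denominator = 20.2·4.1·sin12.0°·cos12.0° = 20.2·4.1·0.2079·0.9781 = 16.843 kPa
FS = 24.781 / 16.843 = 1.471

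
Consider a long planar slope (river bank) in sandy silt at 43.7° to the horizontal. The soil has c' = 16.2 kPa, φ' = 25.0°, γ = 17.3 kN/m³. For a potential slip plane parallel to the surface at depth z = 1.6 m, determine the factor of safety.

FS = 1.66

For an infinite slope with a slip plane parallel to the surface (no pore pressure): FS = [c' + γz cos²β tanφ'] / [γz sinβ cosβ].
γz = 17.3·1.6 = 27.68 kN/m²
Numerator = 16.2 + 27.68·cos²43.7°·tan25.0° = 16.2 + 27.68·0.5227·0.4663 = 22.946 kPa
Denominator = 27.68·sin43.7°·cos43.7° = 27.68·0.6909·0.7230 = 13.826 kPa
FS = 22.946 / 13.826 = 1.660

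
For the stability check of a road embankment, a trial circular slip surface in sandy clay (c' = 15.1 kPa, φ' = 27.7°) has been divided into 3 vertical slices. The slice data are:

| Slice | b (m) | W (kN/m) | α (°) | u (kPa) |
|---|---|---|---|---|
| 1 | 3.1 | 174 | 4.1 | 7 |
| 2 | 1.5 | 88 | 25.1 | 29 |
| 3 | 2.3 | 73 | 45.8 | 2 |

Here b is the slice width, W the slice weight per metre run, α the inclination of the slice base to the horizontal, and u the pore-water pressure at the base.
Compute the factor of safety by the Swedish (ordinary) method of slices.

FS = 2.36

Ordinary method of slices: FS = Σ[c'·Δl_i + (W_i cosα_i − u_i·Δl_i)·tanφ'] / Σ W_i sinα_i, with Δl_i = b_i / cosα_i.
Slice 1: Δl = 3.1/cos4.1° = 3.108 m; N'_1 = 174·cos4.1° − 7·3.108 = 151.8; c'Δl = 46.93; W sinα = 12.4
Slice 2: Δl = 1.5/cos25.1° = 1.656 m; N'_2 = 88·cos25.1° − 29·1.656 = 31.7; c'Δl = 25.01; W sinα = 37.3
Slice 3: Δl = 2.3/cos45.8° = 3.299 m; N'_3 = 73·cos45.8° − 2·3.299 = 44.3; c'Δl = 49.82; W sinα = 52.3
Σc'Δl = 121.8 kN/m; ΣN' = 227.7 kN/m; ΣW sinα = 102.1 kN/m
Resisting = 121.8 + 227.7·tan27.7° = 121.8 + 119.6 = 241.3 kN/m
FS = 241.3 / 102.1 = 2.364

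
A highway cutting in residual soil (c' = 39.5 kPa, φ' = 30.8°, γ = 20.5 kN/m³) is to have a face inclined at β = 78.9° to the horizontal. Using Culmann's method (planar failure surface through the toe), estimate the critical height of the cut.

H_c = 19.56 m

Culmann's analysis gives the critical failure plane at α_cr = (β + φ')/2 = (78.9 + 30.8)/2 = 54.9°, and the critical height
H_c = (4c'/γ) · sinβ cosφ' / [1 − cos(β − φ')]
    = (4·39.5/20.5) · sin78.9°·cos30.8° / [1 − cos(48.1°)]
    = 7.707 · 0.9813·0.8590 / [1 − 0.6678]
    = 7.707 · 0.8429 / 0.3322
    = 19.56 m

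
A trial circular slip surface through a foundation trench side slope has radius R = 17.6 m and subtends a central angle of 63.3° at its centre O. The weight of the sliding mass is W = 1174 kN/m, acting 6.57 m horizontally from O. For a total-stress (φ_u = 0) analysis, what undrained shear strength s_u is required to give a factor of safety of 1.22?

FS = s_u·L_a·R / (W·d), so s_u = FS·W·d / (L_a·R).
Arc length L_a = R·θ = 17.6·(63.3°·π/180) = 17.6·1.1048 = 19.44 m
s_u = 1.22·1174·6.57 / (19.44·17.6) = 9410.1 / 342.22 = 27.50 kPa

s_u = 27.5 kPa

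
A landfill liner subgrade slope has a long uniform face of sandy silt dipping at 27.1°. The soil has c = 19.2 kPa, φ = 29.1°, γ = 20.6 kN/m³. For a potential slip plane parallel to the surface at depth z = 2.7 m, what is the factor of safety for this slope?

For an infinite slope with a slip plane parallel to the surface (no pore pressure): FS = [c + γz cos²β tanφ] / [γz sinβ cosβ].
γz = 20.6·2.7 = 55.62 kN/m²
Numerator = 19.2 + 55.62·cos²27.1°·tan29.1° = 19.2 + 55.62·0.7925·0.5566 = 43.733 kPa
Denominator = 55.62·sin27.1°·cos27.1° = 55.62·0.4555·0.8902 = 22.556 kPa
FS = 43.733 / 22.556 = 1.939

FS = 1.94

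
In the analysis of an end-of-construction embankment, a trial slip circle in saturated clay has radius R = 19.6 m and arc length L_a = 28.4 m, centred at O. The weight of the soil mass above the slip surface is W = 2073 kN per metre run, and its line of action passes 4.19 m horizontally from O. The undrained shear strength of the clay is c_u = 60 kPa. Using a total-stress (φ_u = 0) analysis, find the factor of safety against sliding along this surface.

FS = 3.85

Taking moments about the centre O, the resisting moment is provided by the undrained shear strength acting along the arc:
M_R = c_u·L_a·R = 60·28.40·19.6 = 33398.4 kN·m/m
M_D = W·d = 2073·4.19 = 8685.9 kN·m/m
FS = M_R / M_D = 33398.4 / 8685.9 = 3.845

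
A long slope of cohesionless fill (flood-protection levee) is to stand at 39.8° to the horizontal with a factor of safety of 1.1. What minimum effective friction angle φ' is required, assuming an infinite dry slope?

FS = tanφ'/tanβ ⇒ tanφ' = FS · tanβ = 1.1 · tan39.8° = 0.9165
φ' = arctan(0.9165) = 42.50°

φ' = 42.5°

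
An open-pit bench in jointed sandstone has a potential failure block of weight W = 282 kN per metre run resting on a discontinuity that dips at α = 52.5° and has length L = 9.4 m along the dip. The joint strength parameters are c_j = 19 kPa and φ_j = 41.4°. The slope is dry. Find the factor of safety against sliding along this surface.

FS = 1.47

Resolving the block weight along and normal to the plane and applying the Mohr–Coulomb strength on the joint:
N' = W cosα = 282·cos52.5° = 171.7 kN/m
Driving force T = W sinα = 282·sin52.5° = 223.7 kN/m
Resisting force R = c_j·L + N'·tanφ_j = 19·9.4 + 171.7·tan41.4° = 178.6 + 151.3 = 329.9 kN/m
FS = R / T = 329.9 / 223.7 = 1.475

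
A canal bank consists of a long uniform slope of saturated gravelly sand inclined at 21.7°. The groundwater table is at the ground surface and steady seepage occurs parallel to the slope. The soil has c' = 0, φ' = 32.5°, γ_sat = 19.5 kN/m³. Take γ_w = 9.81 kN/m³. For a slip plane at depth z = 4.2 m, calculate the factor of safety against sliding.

With seepage parallel to the slope and the water table at the surface, the effective normal stress on the slip plane uses the buoyant unit weight γ' = γ_sat − γ_w while the driving shear stress uses γ_sat:
FS = [c' + γ' z cos²β tanφ'] / [γ_sat z sinβ cosβ]
(For c' = 0 this reduces to FS = (γ'/γ_sat)·tanφ'/tanβ.)
γ' = 19.5 − 9.81 = 9.69 kN/m³
Numerator = 0.0 + 9.69·4.2·cos²21.7°·tan32.5° = 0.0 + 9.69·4.2·0.8633·0.6371 = 22.383 kPa
Denominator = 19.5·4.2·sin21.7°·cos21.7° = 19.5·4.2·0.3697·0.9291 = 28.136 kPa
FS = 22.383 / 28.136 = 0.796

FS = 0.80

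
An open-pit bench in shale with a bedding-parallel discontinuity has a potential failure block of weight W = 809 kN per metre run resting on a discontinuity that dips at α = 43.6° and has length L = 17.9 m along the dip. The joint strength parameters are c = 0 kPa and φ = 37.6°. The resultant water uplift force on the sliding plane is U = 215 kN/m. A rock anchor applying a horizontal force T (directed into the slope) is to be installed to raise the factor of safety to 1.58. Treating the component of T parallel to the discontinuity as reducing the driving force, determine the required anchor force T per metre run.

Resolving forces along and normal to the sliding plane, with the horizontal anchor force T adding T·sinα to the effective normal force and T·cosα acting up the plane against the driving force:
FS = [cL + (W cosα − U + T sinα) tanφ] / [W sinα − T cosα]
Without the anchor: N' = 370.9 kN/m, driving T_d = 557.9 kN/m, resisting R = 0·17.9 + 370.9·tan37.6° = 285.6 kN/m, FS = 0.51.
Setting FS = 1.58 and solving for T:
1.58·(557.9 − T cos43.6°) = 285.6 + T sin43.6°·tan37.6°
T·(sin43.6°·tan37.6° + 1.58·cos43.6°) = 1.58·557.9 − 285.6
T·(0.6896·0.7701 + 1.58·0.7242) = 881.5 − 285.6 = 595.9
T·1.6753 = 595.9
T = 355.7 kN/m

T = 356 kN/m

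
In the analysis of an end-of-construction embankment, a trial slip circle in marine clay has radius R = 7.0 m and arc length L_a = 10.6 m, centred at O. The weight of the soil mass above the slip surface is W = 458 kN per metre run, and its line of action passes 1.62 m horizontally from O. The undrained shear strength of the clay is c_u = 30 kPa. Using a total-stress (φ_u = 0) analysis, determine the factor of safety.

FS = 3.00

Taking moments about the centre O, the resisting moment is provided by the undrained shear strength acting along the arc:
M_R = c_u·L_a·R = 30·10.60·7.0 = 2226.0 kN·m/m
M_D = W·d = 458·1.62 = 742.0 kN·m/m
FS = M_R / M_D = 2226.0 / 742.0 = 3.000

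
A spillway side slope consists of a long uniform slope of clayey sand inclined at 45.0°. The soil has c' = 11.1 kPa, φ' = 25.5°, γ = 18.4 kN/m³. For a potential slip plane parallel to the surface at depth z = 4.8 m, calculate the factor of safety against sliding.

FS = 0.73

For an infinite slope with a slip plane parallel to the surface (no pore pressure): FS = [c' + γz cos²β tanφ'] / [γz sinβ cosβ].
γz = 18.4·4.8 = 88.32 kN/m²
Numerator = 11.1 + 88.32·cos²45.0°·tan25.5° = 11.1 + 88.32·0.5000·0.4770 = 32.163 kPa
Denominator = 88.32·sin45.0°·cos45.0° = 88.32·0.7071·0.7071 = 44.160 kPa
FS = 32.163 / 44.160 = 0.728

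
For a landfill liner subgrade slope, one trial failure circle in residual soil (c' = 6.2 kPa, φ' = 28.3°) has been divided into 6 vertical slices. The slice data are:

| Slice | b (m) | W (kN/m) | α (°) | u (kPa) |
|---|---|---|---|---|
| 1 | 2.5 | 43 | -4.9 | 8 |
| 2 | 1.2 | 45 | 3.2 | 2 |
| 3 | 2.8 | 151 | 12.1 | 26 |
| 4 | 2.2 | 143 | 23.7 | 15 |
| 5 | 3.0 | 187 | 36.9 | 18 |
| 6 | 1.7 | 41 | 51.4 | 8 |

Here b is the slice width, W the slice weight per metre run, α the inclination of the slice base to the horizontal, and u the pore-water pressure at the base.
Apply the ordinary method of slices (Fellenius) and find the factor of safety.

Ordinary method of slices: FS = Σ[c'·Δl_i + (W_i cosα_i − u_i·Δl_i)·tanφ'] / Σ W_i sinα_i, with Δl_i = b_i / cosα_i.
Slice 1: Δl = 2.5/cos(-4.9°) = 2.509 m; N'_1 = 43·cos(-4.9°) − 8·2.509 = 22.8; c'Δl = 15.56; W sinα = -3.7
Slice 2: Δl = 1.2/cos3.2° = 1.202 m; N'_2 = 45·cos3.2° − 2·1.202 = 42.5; c'Δl = 7.45; W sinα = 2.5
Slice 3: Δl = 2.8/cos12.1° = 2.864 m; N'_3 = 151·cos12.1° − 26·2.864 = 73.2; c'Δl = 17.75; W sinα = 31.7
Slice 4: Δl = 2.2/cos23.7° = 2.403 m; N'_4 = 143·cos23.7° − 15·2.403 = 94.9; c'Δl = 14.90; W sinα = 57.5
Slice 5: Δl = 3.0/cos36.9° = 3.751 m; N'_5 = 187·cos36.9° − 18·3.751 = 82.0; c'Δl = 23.26; W sinα = 112.3
Slice 6: Δl = 1.7/cos51.4° = 2.725 m; N'_6 = 41·cos51.4° − 8·2.725 = 3.8; c'Δl = 16.89; W sinα = 32.0
Σc'Δl = 95.8 kN/m; ΣN' = 319.2 kN/m; ΣW sinα = 232.3 kN/m
Resisting = 95.8 + 319.2·tan28.3° = 95.8 + 171.9 = 267.7 kN/m
FS = 267.7 / 232.3 = 1.152

FS = 1.15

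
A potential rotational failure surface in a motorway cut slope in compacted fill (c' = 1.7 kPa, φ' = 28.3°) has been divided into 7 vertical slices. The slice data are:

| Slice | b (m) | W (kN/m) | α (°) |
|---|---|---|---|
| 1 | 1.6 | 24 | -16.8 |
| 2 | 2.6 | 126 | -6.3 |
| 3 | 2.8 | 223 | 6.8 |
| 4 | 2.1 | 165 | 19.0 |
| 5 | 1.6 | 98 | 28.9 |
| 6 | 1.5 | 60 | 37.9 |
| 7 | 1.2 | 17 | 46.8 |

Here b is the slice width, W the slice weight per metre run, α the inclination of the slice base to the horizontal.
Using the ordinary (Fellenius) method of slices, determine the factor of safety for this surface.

Ordinary method of slices: FS = Σ[c'·Δl_i + (W_i cosα_i)·tanφ'] / Σ W_i sinα_i, with Δl_i = b_i / cosα_i.
Slice 1: Δl = 1.6/cos(-16.8°) = 1.671 m; N'_1 = 24·cos(-16.8°) = 23.0; c'Δl = 2.84; W sinα = -6.9
Slice 2: Δl = 2.6/cos(-6.3°) = 2.616 m; N'_2 = 126·cos(-6.3°) = 125.2; c'Δl = 4.45; W sinα = -13.8
Slice 3: Δl = 2.8/cos6.8° = 2.820 m; N'_3 = 223·cos6.8° = 221.4; c'Δl = 4.79; W sinα = 26.4
Slice 4: Δl = 2.1/cos19.0° = 2.221 m; N'_4 = 165·cos19.0° = 156.0; c'Δl = 3.78; W sinα = 53.7
Slice 5: Δl = 1.6/cos28.9° = 1.828 m; N'_5 = 98·cos28.9° = 85.8; c'Δl = 3.11; W sinα = 47.4
Slice 6: Δl = 1.5/cos37.9° = 1.901 m; N'_6 = 60·cos37.9° = 47.3; c'Δl = 3.23; W sinα = 36.9
Slice 7: Δl = 1.2/cos46.8° = 1.753 m; N'_7 = 17·cos46.8° = 11.6; c'Δl = 2.98; W sinα = 12.4
Σc'Δl = 25.2 kN/m; ΣN' = 670.4 kN/m; ΣW sinα = 156.0 kN/m
Resisting = 25.2 + 670.4·tan28.3° = 25.2 + 361.0 = 386.2 kN/m
FS = 386.2 / 156.0 = 2.476

FS = 2.48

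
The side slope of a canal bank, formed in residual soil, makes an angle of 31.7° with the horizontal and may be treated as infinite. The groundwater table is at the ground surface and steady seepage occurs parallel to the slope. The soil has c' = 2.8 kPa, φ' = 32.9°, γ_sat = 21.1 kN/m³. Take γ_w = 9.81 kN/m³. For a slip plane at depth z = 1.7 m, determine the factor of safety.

With seepage parallel to the slope and the water table at the surface, the effective normal stress on the slip plane uses the buoyant unit weight γ' = γ_sat − γ_w while the driving shear stress uses γ_sat:
FS = [c' + γ' z cos²β tanφ'] / [γ_sat z sinβ cosβ]
γ' = 21.1 − 9.81 = 11.29 kN/m³
Numerator = 2.8 + 11.29·1.7·cos²31.7°·tan32.9° = 2.8 + 11.29·1.7·0.7239·0.6469 = 11.788 kPa
Denominator = 21.1·1.7·sin31.7°·cos31.7° = 21.1·1.7·0.5255·0.8508 = 16.037 kPa
FS = 11.788 / 16.037 = 0.735

FS = 0.74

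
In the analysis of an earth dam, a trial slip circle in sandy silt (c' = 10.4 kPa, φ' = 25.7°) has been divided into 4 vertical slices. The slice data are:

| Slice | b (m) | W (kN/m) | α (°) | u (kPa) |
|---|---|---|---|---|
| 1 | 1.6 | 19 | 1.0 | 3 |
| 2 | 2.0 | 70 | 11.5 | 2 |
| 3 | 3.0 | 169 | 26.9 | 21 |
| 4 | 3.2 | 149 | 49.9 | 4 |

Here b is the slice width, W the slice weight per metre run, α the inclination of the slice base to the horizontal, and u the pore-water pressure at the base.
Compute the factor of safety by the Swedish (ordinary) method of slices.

FS = 1.16

Ordinary method of slices: FS = Σ[c'·Δl_i + (W_i cosα_i − u_i·Δl_i)·tanφ'] / Σ W_i sinα_i, with Δl_i = b_i / cosα_i.
Slice 1: Δl = 1.6/cos1.0° = 1.600 m; N'_1 = 19·cos1.0° − 3·1.600 = 14.2; c'Δl = 16.64; W sinα = 0.3
Slice 2: Δl = 2.0/cos11.5° = 2.041 m; N'_2 = 70·cos11.5° − 2·2.041 = 64.5; c'Δl = 21.23; W sinα = 14.0
Slice 3: Δl = 3.0/cos26.9° = 3.364 m; N'_3 = 169·cos26.9° − 21·3.364 = 80.1; c'Δl = 34.99; W sinα = 76.5
Slice 4: Δl = 3.2/cos49.9° = 4.968 m; N'_4 = 149·cos49.9° − 4·4.968 = 76.1; c'Δl = 51.67; W sinα = 114.0
Σc'Δl = 124.5 kN/m; ΣN' = 234.9 kN/m; ΣW sinα = 204.7 kN/m
Resisting = 124.5 + 234.9·tan25.7° = 124.5 + 113.0 = 237.6 kN/m
FS = 237.6 / 204.7 = 1.160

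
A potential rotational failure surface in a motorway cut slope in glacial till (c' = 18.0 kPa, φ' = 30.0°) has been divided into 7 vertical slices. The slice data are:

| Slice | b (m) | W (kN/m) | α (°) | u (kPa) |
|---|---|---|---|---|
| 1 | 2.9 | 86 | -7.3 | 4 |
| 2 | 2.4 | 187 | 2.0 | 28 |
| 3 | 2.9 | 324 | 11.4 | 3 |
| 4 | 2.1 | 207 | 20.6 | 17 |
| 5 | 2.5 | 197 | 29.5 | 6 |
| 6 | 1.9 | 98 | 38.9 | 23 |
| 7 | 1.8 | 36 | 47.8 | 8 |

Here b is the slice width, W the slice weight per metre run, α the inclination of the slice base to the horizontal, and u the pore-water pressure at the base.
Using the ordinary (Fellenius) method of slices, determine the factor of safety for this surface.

FS = 2.57

Ordinary method of slices: FS = Σ[c'·Δl_i + (W_i cosα_i − u_i·Δl_i)·tanφ'] / Σ W_i sinα_i, with Δl_i = b_i / cosα_i.
Slice 1: Δl = 2.9/cos(-7.3°) = 2.924 m; N'_1 = 86·cos(-7.3°) − 4·2.924 = 73.6; c'Δl = 52.63; W sinα = -10.9
Slice 2: Δl = 2.4/cos2.0° = 2.401 m; N'_2 = 187·cos2.0° − 28·2.401 = 119.6; c'Δl = 43.23; W sinα = 6.5
Slice 3: Δl = 2.9/cos11.4° = 2.958 m; N'_3 = 324·cos11.4° − 3·2.958 = 308.7; c'Δl = 53.25; W sinα = 64.0
Slice 4: Δl = 2.1/cos20.6° = 2.243 m; N'_4 = 207·cos20.6° − 17·2.243 = 155.6; c'Δl = 40.38; W sinα = 72.8
Slice 5: Δl = 2.5/cos29.5° = 2.872 m; N'_5 = 197·cos29.5° − 6·2.872 = 154.2; c'Δl = 51.70; W sinα = 97.0
Slice 6: Δl = 1.9/cos38.9° = 2.441 m; N'_6 = 98·cos38.9° − 23·2.441 = 20.1; c'Δl = 43.95; W sinα = 61.5
Slice 7: Δl = 1.8/cos47.8° = 2.680 m; N'_7 = 36·cos47.8° − 8·2.680 = 2.7; c'Δl = 48.23; W sinα = 26.7
Σc'Δl = 333.4 kN/m; ΣN' = 834.7 kN/m; ΣW sinα = 317.7 kN/m
Resisting = 333.4 + 834.7·tan30.0° = 333.4 + 481.9 = 815.3 kN/m
FS = 815.3 / 317.7 = 2.566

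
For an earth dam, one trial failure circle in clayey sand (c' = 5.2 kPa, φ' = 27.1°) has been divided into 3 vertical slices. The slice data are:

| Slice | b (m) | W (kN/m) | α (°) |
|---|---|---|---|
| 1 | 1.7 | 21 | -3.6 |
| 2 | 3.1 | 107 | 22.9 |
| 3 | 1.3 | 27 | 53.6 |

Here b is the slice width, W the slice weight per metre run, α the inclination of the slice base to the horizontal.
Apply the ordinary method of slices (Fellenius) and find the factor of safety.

FS = 1.73

Ordinary method of slices: FS = Σ[c'·Δl_i + (W_i cosα_i)·tanφ'] / Σ W_i sinα_i, with Δl_i = b_i / cosα_i.
Slice 1: Δl = 1.7/cos(-3.6°) = 1.703 m; N'_1 = 21·cos(-3.6°) = 21.0; c'Δl = 8.86; W sinα = -1.3
Slice 2: Δl = 3.1/cos22.9° = 3.365 m; N'_2 = 107·cos22.9° = 98.6; c'Δl = 17.50; W sinα = 41.6
Slice 3: Δl = 1.3/cos53.6° = 2.191 m; N'_3 = 27·cos53.6° = 16.0; c'Δl = 11.39; W sinα = 21.7
Σc'Δl = 37.7 kN/m; ΣN' = 135.5 kN/m; ΣW sinα = 62.0 kN/m
Resisting = 37.7 + 135.5·tan27.1° = 37.7 + 69.4 = 107.1 kN/m
FS = 107.1 / 62.0 = 1.726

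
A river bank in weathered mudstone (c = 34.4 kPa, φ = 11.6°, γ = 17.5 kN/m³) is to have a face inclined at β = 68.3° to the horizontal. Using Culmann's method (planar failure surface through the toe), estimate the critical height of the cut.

H_c = 15.87 m

Culmann's analysis gives the critical failure plane at α_cr = (β + φ)/2 = (68.3 + 11.6)/2 = 39.9°, and the critical height
H_c = (4c/γ) · sinβ cosφ / [1 − cos(β − φ)]
    = (4·34.4/17.5) · sin68.3°·cos11.6° / [1 − cos(56.7°)]
    = 7.863 · 0.9291·0.9796 / [1 − 0.5490]
    = 7.863 · 0.9102 / 0.4510
    = 15.87 m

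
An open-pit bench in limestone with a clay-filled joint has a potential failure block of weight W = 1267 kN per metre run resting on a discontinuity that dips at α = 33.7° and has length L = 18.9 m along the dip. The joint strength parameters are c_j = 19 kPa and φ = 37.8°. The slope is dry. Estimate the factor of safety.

Resolving the block weight along and normal to the plane and applying the Mohr–Coulomb strength on the joint:
N' = W cosα = 1267·cos33.7° = 1054.1 kN/m
Driving force T = W sinα = 1267·sin33.7° = 703.0 kN/m
Resisting force R = c_j·L + N'·tanφ = 19·18.9 + 1054.1·tan37.8° = 359.1 + 817.6 = 1176.7 kN/m
FS = R / T = 1176.7 / 703.0 = 1.674

FS = 1.67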